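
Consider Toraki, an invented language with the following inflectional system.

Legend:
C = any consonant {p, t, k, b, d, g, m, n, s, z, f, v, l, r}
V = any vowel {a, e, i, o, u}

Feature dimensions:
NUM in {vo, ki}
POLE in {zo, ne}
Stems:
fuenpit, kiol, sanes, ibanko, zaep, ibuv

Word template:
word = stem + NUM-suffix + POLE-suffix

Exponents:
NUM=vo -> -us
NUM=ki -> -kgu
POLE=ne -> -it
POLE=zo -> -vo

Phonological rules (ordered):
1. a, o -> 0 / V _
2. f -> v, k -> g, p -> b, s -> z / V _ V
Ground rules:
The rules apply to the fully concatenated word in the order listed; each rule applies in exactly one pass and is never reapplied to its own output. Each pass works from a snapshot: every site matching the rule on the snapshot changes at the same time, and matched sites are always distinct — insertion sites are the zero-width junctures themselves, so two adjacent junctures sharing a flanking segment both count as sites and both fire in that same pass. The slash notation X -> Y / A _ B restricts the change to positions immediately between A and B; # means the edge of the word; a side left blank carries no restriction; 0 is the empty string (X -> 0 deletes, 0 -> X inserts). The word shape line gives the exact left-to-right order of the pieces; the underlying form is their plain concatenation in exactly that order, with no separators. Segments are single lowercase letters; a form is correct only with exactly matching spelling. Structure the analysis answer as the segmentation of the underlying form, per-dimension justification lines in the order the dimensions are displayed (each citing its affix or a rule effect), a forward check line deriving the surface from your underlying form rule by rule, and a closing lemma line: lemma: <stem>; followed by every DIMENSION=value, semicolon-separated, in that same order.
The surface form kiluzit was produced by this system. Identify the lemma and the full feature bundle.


underlying: kiol-us-it
NUM=vo - signalled by the affix -us
POLE=ne - signalled by the affix -it
check: kiolusit -> kilusit -> kiluzit
lemma: kiol; NUM=vo; POLE=ne


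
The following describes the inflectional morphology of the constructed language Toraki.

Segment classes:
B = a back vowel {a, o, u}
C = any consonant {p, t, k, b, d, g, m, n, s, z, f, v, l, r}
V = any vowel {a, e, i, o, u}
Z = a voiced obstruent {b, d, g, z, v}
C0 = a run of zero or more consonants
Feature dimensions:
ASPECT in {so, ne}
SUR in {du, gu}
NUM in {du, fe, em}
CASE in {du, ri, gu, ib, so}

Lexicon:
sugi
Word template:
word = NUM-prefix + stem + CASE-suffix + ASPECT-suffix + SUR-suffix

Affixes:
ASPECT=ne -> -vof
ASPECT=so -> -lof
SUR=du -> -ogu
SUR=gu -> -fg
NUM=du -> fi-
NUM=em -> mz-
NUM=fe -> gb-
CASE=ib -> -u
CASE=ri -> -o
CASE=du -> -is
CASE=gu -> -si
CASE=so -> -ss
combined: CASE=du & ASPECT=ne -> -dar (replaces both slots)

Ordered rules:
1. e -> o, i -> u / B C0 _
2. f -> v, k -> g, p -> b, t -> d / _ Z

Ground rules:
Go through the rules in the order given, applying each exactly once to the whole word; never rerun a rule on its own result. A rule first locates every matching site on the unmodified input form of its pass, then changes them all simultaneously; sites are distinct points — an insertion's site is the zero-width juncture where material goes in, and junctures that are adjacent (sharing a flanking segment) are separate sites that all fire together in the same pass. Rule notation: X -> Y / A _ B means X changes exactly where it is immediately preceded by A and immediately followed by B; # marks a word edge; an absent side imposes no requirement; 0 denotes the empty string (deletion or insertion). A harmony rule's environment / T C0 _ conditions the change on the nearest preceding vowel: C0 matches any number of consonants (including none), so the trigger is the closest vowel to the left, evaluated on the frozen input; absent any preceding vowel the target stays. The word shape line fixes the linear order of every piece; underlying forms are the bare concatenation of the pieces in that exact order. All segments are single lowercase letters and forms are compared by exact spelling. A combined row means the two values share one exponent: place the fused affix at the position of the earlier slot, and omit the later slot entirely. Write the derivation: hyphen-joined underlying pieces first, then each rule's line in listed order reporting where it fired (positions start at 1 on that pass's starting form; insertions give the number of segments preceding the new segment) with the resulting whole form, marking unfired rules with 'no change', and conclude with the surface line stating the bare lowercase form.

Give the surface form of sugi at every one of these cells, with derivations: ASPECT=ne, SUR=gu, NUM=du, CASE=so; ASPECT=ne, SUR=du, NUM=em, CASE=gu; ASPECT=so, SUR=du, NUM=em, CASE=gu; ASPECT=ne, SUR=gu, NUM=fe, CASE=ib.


cell ASPECT=ne, SUR=gu, NUM=du, CASE=so:
underlying: fi-sugi-ss-vof-fg
1. e -> o, i -> u / B C0 _: fires at position(s) 6: fisugussvoffg
2. f -> v, k -> g, p -> b, t -> d / _ Z: fires at position(s) 12: fisugussvofvg
surface: fisugussvofvg

cell ASPECT=ne, SUR=du, NUM=em, CASE=gu:
underlying: mz-sugi-si-vof-ogu
1. e -> o, i -> u / B C0 _: fires at position(s) 6: mzsugusivofogu
2. f -> v, k -> g, p -> b, t -> d / _ Z: no change
surface: mzsugusivofogu

cell ASPECT=so, SUR=du, NUM=em, CASE=gu:
underlying: mz-sugi-si-lof-ogu
1. e -> o, i -> u / B C0 _: fires at position(s) 6: mzsugusilofogu
2. f -> v, k -> g, p -> b, t -> d / _ Z: no change
surface: mzsugusilofogu

cell ASPECT=ne, SUR=gu, NUM=fe, CASE=ib:
underlying: gb-sugi-u-vof-fg
1. e -> o, i -> u / B C0 _: fires at position(s) 6: gbsuguuvoffg
2. f -> v, k -> g, p -> b, t -> d / _ Z: fires at position(s) 11: gbsuguuvofvg
surface: gbsuguuvofvg


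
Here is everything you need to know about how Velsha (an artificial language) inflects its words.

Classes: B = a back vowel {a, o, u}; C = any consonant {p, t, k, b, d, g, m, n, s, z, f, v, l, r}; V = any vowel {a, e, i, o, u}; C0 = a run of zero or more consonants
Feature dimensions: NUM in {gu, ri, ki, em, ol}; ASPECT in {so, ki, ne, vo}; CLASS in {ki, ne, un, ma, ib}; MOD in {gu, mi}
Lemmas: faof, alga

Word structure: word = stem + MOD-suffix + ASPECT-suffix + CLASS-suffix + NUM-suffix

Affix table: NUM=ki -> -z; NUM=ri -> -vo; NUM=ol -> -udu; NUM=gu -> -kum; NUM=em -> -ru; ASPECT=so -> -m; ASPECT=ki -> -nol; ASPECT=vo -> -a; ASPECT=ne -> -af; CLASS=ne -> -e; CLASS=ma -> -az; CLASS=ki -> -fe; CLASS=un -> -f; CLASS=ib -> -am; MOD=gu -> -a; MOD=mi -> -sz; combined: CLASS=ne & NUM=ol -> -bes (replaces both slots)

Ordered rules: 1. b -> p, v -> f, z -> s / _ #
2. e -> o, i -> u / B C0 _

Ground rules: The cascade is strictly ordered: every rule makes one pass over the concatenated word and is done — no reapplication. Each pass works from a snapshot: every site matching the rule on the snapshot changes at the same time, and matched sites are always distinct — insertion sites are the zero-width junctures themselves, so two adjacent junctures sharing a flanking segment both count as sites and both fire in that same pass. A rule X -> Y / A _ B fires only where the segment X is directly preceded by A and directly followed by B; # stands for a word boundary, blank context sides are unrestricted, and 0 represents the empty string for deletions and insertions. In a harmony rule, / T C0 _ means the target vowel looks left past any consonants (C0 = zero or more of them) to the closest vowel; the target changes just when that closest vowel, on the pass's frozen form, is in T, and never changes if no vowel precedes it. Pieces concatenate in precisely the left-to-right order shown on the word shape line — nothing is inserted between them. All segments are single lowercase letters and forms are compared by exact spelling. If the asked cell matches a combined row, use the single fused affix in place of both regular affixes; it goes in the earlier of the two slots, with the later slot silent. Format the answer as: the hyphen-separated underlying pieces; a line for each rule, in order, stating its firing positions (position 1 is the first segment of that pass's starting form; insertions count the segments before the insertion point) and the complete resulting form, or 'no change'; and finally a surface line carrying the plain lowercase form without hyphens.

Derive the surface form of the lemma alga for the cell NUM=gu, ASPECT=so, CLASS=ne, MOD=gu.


underlying: alga-a-m-e-kum
1. b -> p, v -> f, z -> s / _ #: no change
2. e -> o, i -> u / B C0 _: fires at position(s) 7: algaamokum
surface: algaamokum


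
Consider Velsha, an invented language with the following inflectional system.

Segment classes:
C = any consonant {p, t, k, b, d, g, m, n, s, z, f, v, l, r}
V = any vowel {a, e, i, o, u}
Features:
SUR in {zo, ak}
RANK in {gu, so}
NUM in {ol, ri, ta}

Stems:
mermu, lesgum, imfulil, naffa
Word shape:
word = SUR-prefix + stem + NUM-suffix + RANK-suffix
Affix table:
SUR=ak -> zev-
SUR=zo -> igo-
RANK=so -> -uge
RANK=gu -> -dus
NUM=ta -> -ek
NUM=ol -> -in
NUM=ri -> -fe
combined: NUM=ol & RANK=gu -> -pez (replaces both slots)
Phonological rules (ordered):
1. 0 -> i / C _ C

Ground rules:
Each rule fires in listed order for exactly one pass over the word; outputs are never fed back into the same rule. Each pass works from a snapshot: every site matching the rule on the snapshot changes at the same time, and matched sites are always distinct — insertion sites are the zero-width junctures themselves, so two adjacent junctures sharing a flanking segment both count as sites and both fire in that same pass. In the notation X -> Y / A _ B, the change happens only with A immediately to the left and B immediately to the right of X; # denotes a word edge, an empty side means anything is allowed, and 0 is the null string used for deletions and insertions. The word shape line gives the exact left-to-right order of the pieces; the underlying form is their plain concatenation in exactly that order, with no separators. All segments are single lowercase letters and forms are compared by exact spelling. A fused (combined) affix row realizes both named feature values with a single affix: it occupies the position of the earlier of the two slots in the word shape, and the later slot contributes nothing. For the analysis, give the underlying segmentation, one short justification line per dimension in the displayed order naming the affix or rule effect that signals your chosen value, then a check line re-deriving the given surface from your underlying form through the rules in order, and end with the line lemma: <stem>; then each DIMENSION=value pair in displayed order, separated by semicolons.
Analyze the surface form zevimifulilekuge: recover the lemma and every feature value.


underlying: zev-imfulil-ek-uge
SUR=ak - signalled by the affix zev-
RANK=so - signalled by the affix -uge
NUM=ta - signalled by the affix -ek
check: zevimfulilekuge -> zevimifulilekuge
lemma: imfulil; SUR=ak; RANK=so; NUM=ta


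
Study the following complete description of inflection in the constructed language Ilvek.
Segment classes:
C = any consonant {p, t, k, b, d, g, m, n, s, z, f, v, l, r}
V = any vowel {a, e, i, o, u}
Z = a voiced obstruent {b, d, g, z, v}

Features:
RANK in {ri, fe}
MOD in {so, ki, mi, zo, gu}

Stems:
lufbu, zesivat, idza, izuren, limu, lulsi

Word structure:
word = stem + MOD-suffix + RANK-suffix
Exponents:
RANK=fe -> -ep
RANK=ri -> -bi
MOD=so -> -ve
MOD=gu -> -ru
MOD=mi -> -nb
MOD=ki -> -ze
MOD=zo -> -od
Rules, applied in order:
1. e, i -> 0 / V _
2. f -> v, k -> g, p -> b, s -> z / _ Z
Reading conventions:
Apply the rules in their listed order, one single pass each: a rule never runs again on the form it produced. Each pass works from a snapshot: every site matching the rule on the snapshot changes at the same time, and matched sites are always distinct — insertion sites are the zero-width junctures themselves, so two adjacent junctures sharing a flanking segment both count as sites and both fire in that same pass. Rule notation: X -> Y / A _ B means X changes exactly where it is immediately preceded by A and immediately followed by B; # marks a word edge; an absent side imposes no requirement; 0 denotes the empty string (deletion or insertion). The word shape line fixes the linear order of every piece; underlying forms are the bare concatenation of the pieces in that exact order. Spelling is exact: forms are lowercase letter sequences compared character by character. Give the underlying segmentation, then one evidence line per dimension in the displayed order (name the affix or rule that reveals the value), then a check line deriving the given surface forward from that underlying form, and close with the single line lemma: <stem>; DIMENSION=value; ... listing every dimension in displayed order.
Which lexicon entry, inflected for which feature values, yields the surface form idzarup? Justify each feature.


underlying: idza-ru-ep
RANK=fe - signalled by the affix -ep
MOD=gu - signalled by the affix -ru
check: idzaruep -> idzarup -> idzarup
lemma: idza; RANK=fe; MOD=gu


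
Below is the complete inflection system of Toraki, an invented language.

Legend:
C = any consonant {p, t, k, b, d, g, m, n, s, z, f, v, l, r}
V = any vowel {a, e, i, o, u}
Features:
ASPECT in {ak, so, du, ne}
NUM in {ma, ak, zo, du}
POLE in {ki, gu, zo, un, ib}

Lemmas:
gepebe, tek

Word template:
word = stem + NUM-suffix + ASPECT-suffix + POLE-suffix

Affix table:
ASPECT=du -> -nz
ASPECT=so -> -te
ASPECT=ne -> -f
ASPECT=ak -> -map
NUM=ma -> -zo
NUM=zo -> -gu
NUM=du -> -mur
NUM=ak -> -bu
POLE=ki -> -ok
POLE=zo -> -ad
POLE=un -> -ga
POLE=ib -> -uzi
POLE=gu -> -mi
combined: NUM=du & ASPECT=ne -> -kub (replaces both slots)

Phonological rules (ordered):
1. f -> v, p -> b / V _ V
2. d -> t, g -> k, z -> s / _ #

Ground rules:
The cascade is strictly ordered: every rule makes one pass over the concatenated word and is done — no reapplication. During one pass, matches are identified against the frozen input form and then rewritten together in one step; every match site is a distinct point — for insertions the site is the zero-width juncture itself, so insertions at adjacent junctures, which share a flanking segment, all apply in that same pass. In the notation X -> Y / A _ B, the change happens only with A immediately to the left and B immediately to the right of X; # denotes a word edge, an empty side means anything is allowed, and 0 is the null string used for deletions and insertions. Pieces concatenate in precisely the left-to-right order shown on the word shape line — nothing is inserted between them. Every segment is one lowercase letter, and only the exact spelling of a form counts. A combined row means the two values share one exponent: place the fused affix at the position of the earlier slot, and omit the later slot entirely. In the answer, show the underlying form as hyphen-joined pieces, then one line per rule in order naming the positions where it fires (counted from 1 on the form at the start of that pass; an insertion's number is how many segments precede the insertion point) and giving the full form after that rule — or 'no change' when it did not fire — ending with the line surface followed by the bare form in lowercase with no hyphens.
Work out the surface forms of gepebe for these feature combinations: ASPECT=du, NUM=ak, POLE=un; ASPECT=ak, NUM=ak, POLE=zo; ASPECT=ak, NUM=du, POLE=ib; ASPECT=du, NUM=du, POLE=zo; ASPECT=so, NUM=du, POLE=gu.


cell ASPECT=du, NUM=ak, POLE=un:
underlying: gepebe-bu-nz-ga
1. f -> v, p -> b / V _ V: fires at position(s) 3: gebebebunzga
2. d -> t, g -> k, z -> s / _ #: no change
surface: gebebebunzga

cell ASPECT=ak, NUM=ak, POLE=zo:
underlying: gepebe-bu-map-ad
1. f -> v, p -> b / V _ V: fires at position(s) 3, 11: gebebebumabad
2. d -> t, g -> k, z -> s / _ #: fires at position(s) 13: gebebebumabat
surface: gebebebumabat

cell ASPECT=ak, NUM=du, POLE=ib:
underlying: gepebe-mur-map-uzi
1. f -> v, p -> b / V _ V: fires at position(s) 3, 12: gebebemurmabuzi
2. d -> t, g -> k, z -> s / _ #: no change
surface: gebebemurmabuzi

cell ASPECT=du, NUM=du, POLE=zo:
underlying: gepebe-mur-nz-ad
1. f -> v, p -> b / V _ V: fires at position(s) 3: gebebemurnzad
2. d -> t, g -> k, z -> s / _ #: fires at position(s) 13: gebebemurnzat
surface: gebebemurnzat

cell ASPECT=so, NUM=du, POLE=gu:
underlying: gepebe-mur-te-mi
1. f -> v, p -> b / V _ V: fires at position(s) 3: gebebemurtemi
2. d -> t, g -> k, z -> s / _ #: no change
surface: gebebemurtemi


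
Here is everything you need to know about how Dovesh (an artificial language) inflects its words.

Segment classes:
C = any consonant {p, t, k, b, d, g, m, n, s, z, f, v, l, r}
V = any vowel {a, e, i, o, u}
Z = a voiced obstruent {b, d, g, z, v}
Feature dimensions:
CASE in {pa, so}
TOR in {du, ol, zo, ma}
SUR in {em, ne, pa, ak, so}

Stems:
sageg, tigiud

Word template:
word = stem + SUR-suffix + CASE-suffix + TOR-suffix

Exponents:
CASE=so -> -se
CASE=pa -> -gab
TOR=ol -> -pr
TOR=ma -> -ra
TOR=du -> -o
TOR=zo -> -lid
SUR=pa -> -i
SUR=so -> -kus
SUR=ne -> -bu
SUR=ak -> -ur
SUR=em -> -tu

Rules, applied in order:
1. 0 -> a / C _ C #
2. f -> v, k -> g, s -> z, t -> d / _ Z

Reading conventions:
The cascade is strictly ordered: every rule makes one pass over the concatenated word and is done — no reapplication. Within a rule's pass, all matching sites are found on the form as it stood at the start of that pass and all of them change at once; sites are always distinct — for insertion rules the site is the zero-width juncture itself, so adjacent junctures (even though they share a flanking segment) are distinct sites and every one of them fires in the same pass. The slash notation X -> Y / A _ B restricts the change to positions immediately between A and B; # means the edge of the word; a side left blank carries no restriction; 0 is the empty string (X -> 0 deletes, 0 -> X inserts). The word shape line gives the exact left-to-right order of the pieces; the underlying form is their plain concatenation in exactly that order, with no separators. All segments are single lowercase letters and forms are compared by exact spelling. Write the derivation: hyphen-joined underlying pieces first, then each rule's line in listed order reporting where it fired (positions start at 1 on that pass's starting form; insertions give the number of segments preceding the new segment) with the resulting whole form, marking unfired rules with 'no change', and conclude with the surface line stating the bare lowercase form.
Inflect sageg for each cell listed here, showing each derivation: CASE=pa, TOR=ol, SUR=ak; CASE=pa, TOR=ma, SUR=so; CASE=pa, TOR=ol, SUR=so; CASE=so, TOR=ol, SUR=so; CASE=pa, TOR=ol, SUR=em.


cell CASE=pa, TOR=ol, SUR=ak:
underlying: sageg-ur-gab-pr
1. 0 -> a / C _ C #: inserts after position(s) 11: sagegurgabpar
2. f -> v, k -> g, s -> z, t -> d / _ Z: no change
surface: sagegurgabpar

cell CASE=pa, TOR=ma, SUR=so:
underlying: sageg-kus-gab-ra
1. 0 -> a / C _ C #: no change
2. f -> v, k -> g, s -> z, t -> d / _ Z: fires at position(s) 8: sagegkuzgabra
surface: sagegkuzgabra

cell CASE=pa, TOR=ol, SUR=so:
underlying: sageg-kus-gab-pr
1. 0 -> a / C _ C #: inserts after position(s) 12: sagegkusgabpar
2. f -> v, k -> g, s -> z, t -> d / _ Z: fires at position(s) 8: sagegkuzgabpar
surface: sagegkuzgabpar

cell CASE=so, TOR=ol, SUR=so:
underlying: sageg-kus-se-pr
1. 0 -> a / C _ C #: inserts after position(s) 11: sagegkussepar
2. f -> v, k -> g, s -> z, t -> d / _ Z: no change
surface: sagegkussepar

cell CASE=pa, TOR=ol, SUR=em:
underlying: sageg-tu-gab-pr
1. 0 -> a / C _ C #: inserts after position(s) 11: sagegtugabpar
2. f -> v, k -> g, s -> z, t -> d / _ Z: no change
surface: sagegtugabpar


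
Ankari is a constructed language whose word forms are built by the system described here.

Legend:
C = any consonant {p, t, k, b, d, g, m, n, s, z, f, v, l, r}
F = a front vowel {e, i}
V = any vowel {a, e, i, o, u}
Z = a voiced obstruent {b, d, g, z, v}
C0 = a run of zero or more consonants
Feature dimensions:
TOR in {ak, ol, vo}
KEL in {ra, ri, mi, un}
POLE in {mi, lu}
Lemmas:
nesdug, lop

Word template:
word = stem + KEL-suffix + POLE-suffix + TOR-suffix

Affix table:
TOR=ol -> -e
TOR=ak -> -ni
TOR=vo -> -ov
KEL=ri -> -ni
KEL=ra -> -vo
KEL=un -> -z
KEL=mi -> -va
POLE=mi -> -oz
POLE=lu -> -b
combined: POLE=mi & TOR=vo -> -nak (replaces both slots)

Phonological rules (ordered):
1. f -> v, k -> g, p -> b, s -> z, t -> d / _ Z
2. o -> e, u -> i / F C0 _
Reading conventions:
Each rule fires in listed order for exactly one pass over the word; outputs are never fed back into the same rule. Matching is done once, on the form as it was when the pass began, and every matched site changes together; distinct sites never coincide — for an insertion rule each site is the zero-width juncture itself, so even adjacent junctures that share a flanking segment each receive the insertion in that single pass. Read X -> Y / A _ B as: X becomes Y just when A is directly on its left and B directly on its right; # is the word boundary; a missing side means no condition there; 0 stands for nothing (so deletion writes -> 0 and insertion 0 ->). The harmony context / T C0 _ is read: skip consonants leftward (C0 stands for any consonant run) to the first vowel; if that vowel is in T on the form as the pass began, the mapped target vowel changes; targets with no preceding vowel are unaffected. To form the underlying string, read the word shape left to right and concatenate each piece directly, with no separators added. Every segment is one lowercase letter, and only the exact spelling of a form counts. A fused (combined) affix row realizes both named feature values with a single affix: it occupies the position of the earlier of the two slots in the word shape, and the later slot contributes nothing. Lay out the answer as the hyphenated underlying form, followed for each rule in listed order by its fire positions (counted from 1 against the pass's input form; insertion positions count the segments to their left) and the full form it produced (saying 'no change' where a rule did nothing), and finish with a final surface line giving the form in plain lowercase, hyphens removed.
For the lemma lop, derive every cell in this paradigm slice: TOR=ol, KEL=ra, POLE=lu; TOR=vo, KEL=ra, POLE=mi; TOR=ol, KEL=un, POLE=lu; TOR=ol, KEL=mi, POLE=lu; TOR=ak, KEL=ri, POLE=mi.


cell TOR=ol, KEL=ra, POLE=lu:
underlying: lop-vo-b-e
1. f -> v, k -> g, p -> b, s -> z, t -> d / _ Z: fires at position(s) 3: lobvobe
2. o -> e, u -> i / F C0 _: no change
surface: lobvobe

cell TOR=vo, KEL=ra, POLE=mi:
underlying: lop-vo-nak
1. f -> v, k -> g, p -> b, s -> z, t -> d / _ Z: fires at position(s) 3: lobvonak
2. o -> e, u -> i / F C0 _: no change
surface: lobvonak

cell TOR=ol, KEL=un, POLE=lu:
underlying: lop-z-b-e
1. f -> v, k -> g, p -> b, s -> z, t -> d / _ Z: fires at position(s) 3: lobzbe
2. o -> e, u -> i / F C0 _: no change
surface: lobzbe

cell TOR=ol, KEL=mi, POLE=lu:
underlying: lop-va-b-e
1. f -> v, k -> g, p -> b, s -> z, t -> d / _ Z: fires at position(s) 3: lobvabe
2. o -> e, u -> i / F C0 _: no change
surface: lobvabe

cell TOR=ak, KEL=ri, POLE=mi:
underlying: lop-ni-oz-ni
1. f -> v, k -> g, p -> b, s -> z, t -> d / _ Z: no change
2. o -> e, u -> i / F C0 _: fires at position(s) 6: lopniezni
surface: lopniezni


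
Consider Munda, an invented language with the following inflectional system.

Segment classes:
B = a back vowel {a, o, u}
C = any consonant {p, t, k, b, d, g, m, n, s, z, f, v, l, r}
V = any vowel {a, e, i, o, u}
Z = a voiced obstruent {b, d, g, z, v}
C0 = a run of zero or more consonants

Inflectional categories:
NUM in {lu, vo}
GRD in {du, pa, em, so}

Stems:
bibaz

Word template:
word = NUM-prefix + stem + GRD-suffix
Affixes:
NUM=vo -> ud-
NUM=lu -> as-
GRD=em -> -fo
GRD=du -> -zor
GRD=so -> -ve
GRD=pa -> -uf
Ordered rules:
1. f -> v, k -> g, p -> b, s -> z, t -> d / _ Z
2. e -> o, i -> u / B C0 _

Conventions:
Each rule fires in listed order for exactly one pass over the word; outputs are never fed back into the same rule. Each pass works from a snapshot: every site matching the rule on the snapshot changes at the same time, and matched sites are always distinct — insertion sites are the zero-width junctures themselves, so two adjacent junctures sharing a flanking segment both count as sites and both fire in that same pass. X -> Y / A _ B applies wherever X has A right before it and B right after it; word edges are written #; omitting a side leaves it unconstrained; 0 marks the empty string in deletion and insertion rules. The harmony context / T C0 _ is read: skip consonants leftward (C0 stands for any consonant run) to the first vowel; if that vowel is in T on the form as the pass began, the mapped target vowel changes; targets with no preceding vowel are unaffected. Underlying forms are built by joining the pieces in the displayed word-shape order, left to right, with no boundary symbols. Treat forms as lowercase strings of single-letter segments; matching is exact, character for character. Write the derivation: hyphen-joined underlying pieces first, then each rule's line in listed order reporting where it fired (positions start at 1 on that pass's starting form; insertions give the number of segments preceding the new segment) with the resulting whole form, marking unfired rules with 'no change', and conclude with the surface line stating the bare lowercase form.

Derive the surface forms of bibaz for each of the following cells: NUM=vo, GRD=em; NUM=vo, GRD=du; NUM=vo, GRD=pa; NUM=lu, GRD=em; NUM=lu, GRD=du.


cell NUM=vo, GRD=em:
underlying: ud-bibaz-fo
1. f -> v, k -> g, p -> b, s -> z, t -> d / _ Z: no change
2. e -> o, i -> u / B C0 _: fires at position(s) 4: udbubazfo
surface: udbubazfo

cell NUM=vo, GRD=du:
underlying: ud-bibaz-zor
1. f -> v, k -> g, p -> b, s -> z, t -> d / _ Z: no change
2. e -> o, i -> u / B C0 _: fires at position(s) 4: udbubazzor
surface: udbubazzor

cell NUM=vo, GRD=pa:
underlying: ud-bibaz-uf
1. f -> v, k -> g, p -> b, s -> z, t -> d / _ Z: no change
2. e -> o, i -> u / B C0 _: fires at position(s) 4: udbubazuf
surface: udbubazuf

cell NUM=lu, GRD=em:
underlying: as-bibaz-fo
1. f -> v, k -> g, p -> b, s -> z, t -> d / _ Z: fires at position(s) 2: azbibazfo
2. e -> o, i -> u / B C0 _: fires at position(s) 4: azbubazfo
surface: azbubazfo

cell NUM=lu, GRD=du:
underlying: as-bibaz-zor
1. f -> v, k -> g, p -> b, s -> z, t -> d / _ Z: fires at position(s) 2: azbibazzor
2. e -> o, i -> u / B C0 _: fires at position(s) 4: azbubazzor
surface: azbubazzor


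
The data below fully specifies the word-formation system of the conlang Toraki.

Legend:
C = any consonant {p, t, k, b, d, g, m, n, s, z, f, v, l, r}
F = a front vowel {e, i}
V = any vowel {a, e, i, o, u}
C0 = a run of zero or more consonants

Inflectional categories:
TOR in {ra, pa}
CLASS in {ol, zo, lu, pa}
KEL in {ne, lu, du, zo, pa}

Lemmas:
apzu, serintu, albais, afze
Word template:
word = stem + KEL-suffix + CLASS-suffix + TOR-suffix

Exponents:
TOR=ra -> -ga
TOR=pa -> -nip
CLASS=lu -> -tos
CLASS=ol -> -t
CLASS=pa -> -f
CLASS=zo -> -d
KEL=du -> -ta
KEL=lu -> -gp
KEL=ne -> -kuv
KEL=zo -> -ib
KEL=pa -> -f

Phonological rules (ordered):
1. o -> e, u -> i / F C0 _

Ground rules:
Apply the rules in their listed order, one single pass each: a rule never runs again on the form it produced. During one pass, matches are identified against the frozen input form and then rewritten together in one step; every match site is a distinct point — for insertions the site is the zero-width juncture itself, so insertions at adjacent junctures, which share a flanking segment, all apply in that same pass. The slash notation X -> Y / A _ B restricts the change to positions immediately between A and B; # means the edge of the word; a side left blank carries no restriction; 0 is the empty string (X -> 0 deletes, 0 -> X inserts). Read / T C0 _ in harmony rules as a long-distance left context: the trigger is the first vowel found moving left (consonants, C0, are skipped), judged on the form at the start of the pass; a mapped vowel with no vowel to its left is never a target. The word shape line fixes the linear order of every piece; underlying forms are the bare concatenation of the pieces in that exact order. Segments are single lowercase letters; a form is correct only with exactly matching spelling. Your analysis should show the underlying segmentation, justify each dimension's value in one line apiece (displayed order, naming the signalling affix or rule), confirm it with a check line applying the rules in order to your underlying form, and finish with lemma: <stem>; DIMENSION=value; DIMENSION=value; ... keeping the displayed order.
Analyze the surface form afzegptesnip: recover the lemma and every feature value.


underlying: afze-gp-tos-nip
TOR=pa - signalled by the affix -nip
CLASS=lu - signalled by the affix -tos
KEL=lu - signalled by the affix -gp
check: afzegptosnip -> afzegptesnip
lemma: afze; TOR=pa; CLASS=lu; KEL=lu


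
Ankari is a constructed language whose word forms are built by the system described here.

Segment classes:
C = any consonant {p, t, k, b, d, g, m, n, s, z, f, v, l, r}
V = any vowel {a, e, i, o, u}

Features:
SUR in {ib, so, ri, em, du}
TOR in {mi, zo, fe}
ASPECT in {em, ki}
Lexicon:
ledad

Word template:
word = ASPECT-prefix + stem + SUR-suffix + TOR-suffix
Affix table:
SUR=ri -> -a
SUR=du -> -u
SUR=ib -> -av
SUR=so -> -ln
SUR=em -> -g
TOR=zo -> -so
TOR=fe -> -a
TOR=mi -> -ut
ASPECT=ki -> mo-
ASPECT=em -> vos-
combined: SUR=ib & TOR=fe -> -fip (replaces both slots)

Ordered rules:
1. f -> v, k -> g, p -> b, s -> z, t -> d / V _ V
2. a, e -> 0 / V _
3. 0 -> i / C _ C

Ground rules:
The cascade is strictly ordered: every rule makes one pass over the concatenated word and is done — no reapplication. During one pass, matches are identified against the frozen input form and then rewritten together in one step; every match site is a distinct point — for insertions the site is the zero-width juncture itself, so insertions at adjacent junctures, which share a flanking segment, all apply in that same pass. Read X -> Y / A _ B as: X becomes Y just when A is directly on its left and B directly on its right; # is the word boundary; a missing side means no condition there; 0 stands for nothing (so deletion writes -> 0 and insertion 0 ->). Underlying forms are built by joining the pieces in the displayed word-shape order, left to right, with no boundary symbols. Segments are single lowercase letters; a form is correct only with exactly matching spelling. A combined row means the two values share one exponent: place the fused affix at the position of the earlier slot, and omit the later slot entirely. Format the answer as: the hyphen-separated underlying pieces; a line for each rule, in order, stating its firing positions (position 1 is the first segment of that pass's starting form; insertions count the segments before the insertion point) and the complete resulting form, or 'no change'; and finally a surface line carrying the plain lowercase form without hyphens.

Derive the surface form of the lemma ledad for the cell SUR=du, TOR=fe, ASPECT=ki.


underlying: mo-ledad-u-a
1. f -> v, k -> g, p -> b, s -> z, t -> d / V _ V: no change
2. a, e -> 0 / V _: fires at position(s) 9: moledadu
3. 0 -> i / C _ C: no change
surface: moledadu


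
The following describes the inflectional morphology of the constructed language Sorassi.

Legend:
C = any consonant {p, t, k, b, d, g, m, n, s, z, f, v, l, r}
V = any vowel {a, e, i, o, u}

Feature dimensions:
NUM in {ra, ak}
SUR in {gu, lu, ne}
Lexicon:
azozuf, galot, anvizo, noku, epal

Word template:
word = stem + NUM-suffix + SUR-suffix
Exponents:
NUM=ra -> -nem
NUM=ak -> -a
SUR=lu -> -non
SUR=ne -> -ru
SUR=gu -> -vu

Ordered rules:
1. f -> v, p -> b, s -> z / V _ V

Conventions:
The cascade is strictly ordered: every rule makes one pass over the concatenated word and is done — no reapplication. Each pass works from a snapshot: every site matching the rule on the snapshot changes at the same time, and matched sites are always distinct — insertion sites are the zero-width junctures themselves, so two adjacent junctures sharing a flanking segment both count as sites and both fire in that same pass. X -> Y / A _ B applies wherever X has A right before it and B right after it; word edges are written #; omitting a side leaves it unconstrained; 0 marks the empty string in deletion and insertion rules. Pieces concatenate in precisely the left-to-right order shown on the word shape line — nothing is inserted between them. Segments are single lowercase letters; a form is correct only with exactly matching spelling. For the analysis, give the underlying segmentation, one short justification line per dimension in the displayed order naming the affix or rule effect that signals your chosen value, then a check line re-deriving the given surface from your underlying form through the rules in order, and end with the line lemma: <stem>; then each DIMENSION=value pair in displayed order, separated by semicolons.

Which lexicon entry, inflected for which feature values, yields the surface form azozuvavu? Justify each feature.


underlying: azozuf-a-vu
NUM=ak - signalled by the affix -a
SUR=gu - signalled by the affix -vu
check: azozufavu -> azozuvavu
lemma: azozuf; NUM=ak; SUR=gu


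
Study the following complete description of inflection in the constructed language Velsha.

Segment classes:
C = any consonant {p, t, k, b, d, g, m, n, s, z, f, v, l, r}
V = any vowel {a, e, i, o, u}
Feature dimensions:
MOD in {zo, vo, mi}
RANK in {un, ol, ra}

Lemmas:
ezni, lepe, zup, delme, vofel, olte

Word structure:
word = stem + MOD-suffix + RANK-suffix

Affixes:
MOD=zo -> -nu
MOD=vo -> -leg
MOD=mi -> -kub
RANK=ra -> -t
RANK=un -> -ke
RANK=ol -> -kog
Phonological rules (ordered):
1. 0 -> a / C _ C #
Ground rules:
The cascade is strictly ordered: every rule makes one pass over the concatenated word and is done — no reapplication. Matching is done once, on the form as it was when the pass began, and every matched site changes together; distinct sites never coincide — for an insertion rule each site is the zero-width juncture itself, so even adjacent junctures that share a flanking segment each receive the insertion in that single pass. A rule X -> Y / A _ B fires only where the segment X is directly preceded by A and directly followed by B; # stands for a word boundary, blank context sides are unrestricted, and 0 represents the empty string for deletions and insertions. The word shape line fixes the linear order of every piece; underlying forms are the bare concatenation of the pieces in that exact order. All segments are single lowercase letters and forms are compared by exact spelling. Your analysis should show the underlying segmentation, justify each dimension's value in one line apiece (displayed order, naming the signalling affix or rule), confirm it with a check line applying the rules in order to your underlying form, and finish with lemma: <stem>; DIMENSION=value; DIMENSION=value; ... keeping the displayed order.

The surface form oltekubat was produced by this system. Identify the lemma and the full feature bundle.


underlying: olte-kub-t
MOD=mi - signalled by the affix -kub
RANK=ra - signalled by the affix -t
check: oltekubt -> oltekubat
lemma: olte; MOD=mi; RANK=ra


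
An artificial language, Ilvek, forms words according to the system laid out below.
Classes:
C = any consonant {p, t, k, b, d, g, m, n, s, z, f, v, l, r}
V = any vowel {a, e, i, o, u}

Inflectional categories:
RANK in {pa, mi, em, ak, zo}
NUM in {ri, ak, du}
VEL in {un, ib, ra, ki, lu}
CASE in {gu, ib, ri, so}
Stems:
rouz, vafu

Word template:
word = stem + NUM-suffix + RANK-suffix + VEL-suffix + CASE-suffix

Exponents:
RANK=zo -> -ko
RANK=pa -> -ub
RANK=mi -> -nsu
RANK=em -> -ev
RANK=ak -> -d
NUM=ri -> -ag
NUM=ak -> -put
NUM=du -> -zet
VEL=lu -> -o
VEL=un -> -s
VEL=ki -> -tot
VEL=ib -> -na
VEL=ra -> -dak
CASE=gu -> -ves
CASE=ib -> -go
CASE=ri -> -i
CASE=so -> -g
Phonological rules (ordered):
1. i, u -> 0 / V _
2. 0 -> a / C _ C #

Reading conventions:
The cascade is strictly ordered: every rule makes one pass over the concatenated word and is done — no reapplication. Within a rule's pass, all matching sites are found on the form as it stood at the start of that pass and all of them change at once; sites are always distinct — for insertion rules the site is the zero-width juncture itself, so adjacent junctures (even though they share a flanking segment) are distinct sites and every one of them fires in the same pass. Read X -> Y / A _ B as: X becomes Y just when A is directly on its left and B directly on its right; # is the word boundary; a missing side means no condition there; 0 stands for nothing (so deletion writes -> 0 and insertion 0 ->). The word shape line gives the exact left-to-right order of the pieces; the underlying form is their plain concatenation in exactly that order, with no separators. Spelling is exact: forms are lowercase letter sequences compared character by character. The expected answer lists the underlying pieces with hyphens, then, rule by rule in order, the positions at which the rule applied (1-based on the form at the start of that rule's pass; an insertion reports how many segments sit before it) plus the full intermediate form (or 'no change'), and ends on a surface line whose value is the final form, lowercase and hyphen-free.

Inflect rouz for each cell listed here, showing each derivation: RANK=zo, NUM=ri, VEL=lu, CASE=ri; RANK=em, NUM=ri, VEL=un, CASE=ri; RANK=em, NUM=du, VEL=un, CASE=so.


cell RANK=zo, NUM=ri, VEL=lu, CASE=ri:
underlying: rouz-ag-ko-o-i
1. i, u -> 0 / V _: fires at position(s) 3, 10: rozagkoo
2. 0 -> a / C _ C #: no change
surface: rozagkoo

cell RANK=em, NUM=ri, VEL=un, CASE=ri:
underlying: rouz-ag-ev-s-i
1. i, u -> 0 / V _: fires at position(s) 3: rozagevsi
2. 0 -> a / C _ C #: no change
surface: rozagevsi

cell RANK=em, NUM=du, VEL=un, CASE=so:
underlying: rouz-zet-ev-s-g
1. i, u -> 0 / V _: fires at position(s) 3: rozzetevsg
2. 0 -> a / C _ C #: inserts after position(s) 9: rozzetevsag
surface: rozzetevsag


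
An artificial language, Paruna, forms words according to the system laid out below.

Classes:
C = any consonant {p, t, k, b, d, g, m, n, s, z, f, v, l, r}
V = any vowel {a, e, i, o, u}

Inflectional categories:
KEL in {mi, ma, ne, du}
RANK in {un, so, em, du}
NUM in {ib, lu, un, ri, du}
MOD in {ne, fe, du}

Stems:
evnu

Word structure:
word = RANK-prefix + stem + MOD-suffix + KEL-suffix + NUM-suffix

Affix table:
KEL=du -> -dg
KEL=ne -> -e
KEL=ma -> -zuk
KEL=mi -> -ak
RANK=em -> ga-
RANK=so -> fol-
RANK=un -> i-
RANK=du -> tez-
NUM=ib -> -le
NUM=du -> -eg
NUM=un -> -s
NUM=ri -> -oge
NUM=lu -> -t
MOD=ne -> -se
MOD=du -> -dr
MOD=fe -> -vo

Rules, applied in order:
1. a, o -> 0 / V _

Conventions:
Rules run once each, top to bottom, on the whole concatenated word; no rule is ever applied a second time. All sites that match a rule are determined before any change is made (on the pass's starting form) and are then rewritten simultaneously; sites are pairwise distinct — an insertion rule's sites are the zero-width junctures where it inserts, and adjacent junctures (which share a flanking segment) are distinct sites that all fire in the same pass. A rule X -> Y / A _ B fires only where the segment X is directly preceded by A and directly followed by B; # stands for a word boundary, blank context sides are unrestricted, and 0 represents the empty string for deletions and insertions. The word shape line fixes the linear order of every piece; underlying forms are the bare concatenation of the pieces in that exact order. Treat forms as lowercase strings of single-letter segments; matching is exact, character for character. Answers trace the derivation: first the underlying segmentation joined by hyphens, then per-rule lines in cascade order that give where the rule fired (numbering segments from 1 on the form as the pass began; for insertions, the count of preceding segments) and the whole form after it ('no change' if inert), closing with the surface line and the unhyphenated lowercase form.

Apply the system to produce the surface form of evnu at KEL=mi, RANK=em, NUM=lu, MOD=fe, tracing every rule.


underlying: ga-evnu-vo-ak-t
1. a, o -> 0 / V _: fires at position(s) 9: gaevnuvokt
surface: gaevnuvokt


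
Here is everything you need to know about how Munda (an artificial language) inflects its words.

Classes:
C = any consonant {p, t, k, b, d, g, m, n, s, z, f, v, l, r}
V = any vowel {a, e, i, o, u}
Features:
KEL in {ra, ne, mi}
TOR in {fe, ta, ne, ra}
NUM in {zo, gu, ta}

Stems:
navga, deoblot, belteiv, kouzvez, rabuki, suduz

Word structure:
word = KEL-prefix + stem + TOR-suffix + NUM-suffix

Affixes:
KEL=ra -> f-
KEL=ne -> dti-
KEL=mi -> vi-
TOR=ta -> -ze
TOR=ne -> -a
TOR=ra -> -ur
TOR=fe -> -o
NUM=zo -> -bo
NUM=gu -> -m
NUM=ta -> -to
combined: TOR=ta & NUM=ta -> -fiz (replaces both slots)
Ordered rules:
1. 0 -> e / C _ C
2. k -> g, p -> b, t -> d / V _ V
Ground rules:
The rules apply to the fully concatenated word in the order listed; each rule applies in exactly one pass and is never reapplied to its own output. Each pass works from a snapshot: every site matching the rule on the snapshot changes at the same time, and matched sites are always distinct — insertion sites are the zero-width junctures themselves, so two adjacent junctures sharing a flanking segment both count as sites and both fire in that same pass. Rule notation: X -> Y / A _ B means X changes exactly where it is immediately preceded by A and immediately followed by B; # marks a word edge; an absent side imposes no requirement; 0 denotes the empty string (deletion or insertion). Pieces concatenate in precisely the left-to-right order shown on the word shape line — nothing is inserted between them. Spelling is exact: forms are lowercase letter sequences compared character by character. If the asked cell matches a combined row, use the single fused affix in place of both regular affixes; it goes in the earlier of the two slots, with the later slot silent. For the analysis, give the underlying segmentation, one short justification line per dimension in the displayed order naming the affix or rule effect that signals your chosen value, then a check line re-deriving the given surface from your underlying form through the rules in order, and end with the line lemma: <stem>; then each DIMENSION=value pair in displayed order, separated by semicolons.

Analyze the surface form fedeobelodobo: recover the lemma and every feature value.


underlying: f-deoblot-o-bo
KEL=ra - signalled by the affix f-
TOR=fe - signalled by the affix -o
NUM=zo - signalled by the affix -bo
check: fdeoblotobo -> fedeobelotobo -> fedeobelodobo
lemma: deoblot; KEL=ra; TOR=fe; NUM=zo
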